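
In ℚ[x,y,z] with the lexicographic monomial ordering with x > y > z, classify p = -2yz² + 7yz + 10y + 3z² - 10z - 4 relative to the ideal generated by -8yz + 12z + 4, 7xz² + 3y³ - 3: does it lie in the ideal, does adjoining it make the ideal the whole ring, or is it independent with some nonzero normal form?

-2yz² + 7yz + 10y + 3z² - 10z - 4 is independent of I; its normal form modulo I is 10y - ½z - ½.

First compute the reduced Gröbner basis of I by Buchberger's algorithm.
f_1 = -8yz + 12z + 4, LT = yz.
f_2 = 7xz² + 3y³ - 3, LT = xz².

S(f_1,f_2): lcm = xyz². S = -3/2xz² - ½xz - 3/7y⁴ + 3/7y.
  leading term xz²: subtract (-3/14)·f_2 from -3/2xz² - ½xz - 3/7y⁴ + 3/7y → -½xz - 3/7y⁴ + 9/14y³ + 3/7y - 9/14
  leading term xz: no divisor's leading term divides it; move -½xz to the remainder.
  leading term y⁴: no divisor's leading term divides it; move -3/7y⁴ to the remainder.
  leading term y³: no divisor's leading term divides it; move 9/14y³ to the remainder.
  leading term y: no divisor's leading term divides it; move 3/7y to the remainder.
  leading term 1: no divisor's leading term divides it; move -9/14 to the remainder.
  remainder -½xz - 3/7y⁴ + 9/14y³ + 3/7y - 9/14 ≠ 0; add h_3 = -½xz - 3/7y⁴ + 9/14y³ + 3/7y - 9/14 to the basis.

S(f_1,h_3): lcm = xyz. S = -3/2xz - ½x - 6/7y⁵ + 9/7y⁴ + 6/7y² - 9/7y.
  leading term xz: subtract (3)·h_3 from -3/2xz - ½x - 6/7y⁵ + 9/7y⁴ + 6/7y² - 9/7y → -½x - 6/7y⁵ + 18/7y⁴ - 27/14y³ + 6/7y² - 18/7y + 27/14
  leading term x: no divisor's leading term divides it; move -½x to the remainder.
  leading term y⁵: no divisor's leading term divides it; move -6/7y⁵ to the remainder.
  leading term y⁴: no divisor's leading term divides it; move 18/7y⁴ to the remainder.
  leading term y³: no divisor's leading term divides it; move -27/14y³ to the remainder.
  leading term y²: no divisor's leading term divides it; move 6/7y² to the remainder.
  leading term y: no divisor's leading term divides it; move -18/7y to the remainder.
  leading term 1: no divisor's leading term divides it; move 27/14 to the remainder.
  remainder -½x - 6/7y⁵ + 18/7y⁴ - 27/14y³ + 6/7y² - 18/7y + 27/14 ≠ 0; add h_4 = -½x - 6/7y⁵ + 18/7y⁴ - 27/14y³ + 6/7y² - 18/7y + 27/14 to the basis.

The other S-polynomials (S(f_2,h_3), S(f_1,h_4), S(f_2,h_4), S(h_3,h_4)) all reduce to 0 modulo the current basis, so we have a Gröbner basis.
Inter-reduce: drop elements whose leading term is divisible by another's, tail-reduce, and make monic.
Reduced Gröbner basis: {x + 12/7y⁵ - 36/7y⁴ + 27/7y³ - 12/7y² + 36/7y - 27/7, yz - 3/2z - ½}.
Label its elements g_1 = x + 12/7y⁵ - 36/7y⁴ + 27/7y³ - 12/7y² + 36/7y - 27/7, g_2 = yz - 3/2z - ½.

Reduce p = -2yz² + 7yz + 10y + 3z² - 10z - 4 modulo G:
  leading term yz²: subtract (-2z)·g_2 from -2yz² + 7yz + 10y + 3z² - 10z - 4 → 7yz + 10y - 11z - 4
  leading term yz: subtract (7)·g_2 from 7yz + 10y - 11z - 4 → 10y - ½z - ½
  leading term y: no divisor's leading term divides it; move 10y to the remainder.
  leading term z: no divisor's leading term divides it; move -½z to the remainder.
  leading term 1: no divisor's leading term divides it; move -½ to the remainder.
  normal form = 10y - ½z - ½.
The normal form is nonzero, so p ∉ I. Since p minus its normal form lies in I, I + (p) = I + (r) where r = 10y - ½z - ½; decide whether this ideal is the whole ring.
Run Buchberger on G together with r (pairs among the g_i already reduce to 0 since G is a Gröbner basis):
g_1 = x + 12/7y⁵ - 36/7y⁴ + 27/7y³ - 12/7y² + 36/7y - 27/7, LT = x.
g_2 = yz - 3/2z - ½, LT = yz.
r = 10y - ½z - ½, LT = y.

S(g_2,r): lcm = yz. S = 1/20z² - 29/20z - ½.
  leading term z²: no divisor's leading term divides it; move 1/20z² to the remainder.
  leading term z: no divisor's leading term divides it; move -29/20z to the remainder.
  leading term 1: no divisor's leading term divides it; move -½ to the remainder.
  remainder 1/20z² - 29/20z - ½ ≠ 0; add m_4 = 1/20z² - 29/20z - ½ to the basis.

The other S-polynomials (S(g_1,g_2), S(g_1,r), S(g_1,m_4), S(g_2,m_4), S(r,m_4)) all reduce to 0 modulo the current basis, so we have a Gröbner basis.
Inter-reduce: drop elements whose leading term is divisible by another's, tail-reduce, and make monic.
Reduced Gröbner basis: {x + 696303/5600000z - 20423157/5600000, y - 1/20z - 1/20, z² - 29z - 10}.
The reduced Gröbner basis of I + (p) is {x + 696303/5600000z - 20423157/5600000, y - 1/20z - 1/20, z² - 29z - 10} ≠ {1}, a proper ideal, so the enlarged system stays consistent: p is independent of I, with normal form 10y - ½z - ½.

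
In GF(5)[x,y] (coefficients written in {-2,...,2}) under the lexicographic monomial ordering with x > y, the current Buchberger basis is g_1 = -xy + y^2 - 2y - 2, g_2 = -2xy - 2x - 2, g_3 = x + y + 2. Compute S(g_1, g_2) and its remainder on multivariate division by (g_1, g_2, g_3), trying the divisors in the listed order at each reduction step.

lcm(LM(g_1), LM(g_2)) = xy.
S = (lcm/LT(g_1))·g_1 − (lcm/LT(g_2))·g_2 = -x - y^2 + 2y + 1.
Reduce S modulo (g_1, g_2, g_3) in that order:
  leading term x: subtract (-1)·g_3 from -x - y^2 + 2y + 1 → -y^2 - 2y - 2
  leading term y^2: no divisor's leading term divides it; move -y^2 to the remainder.
  leading term y: no divisor's leading term divides it; move -2y to the remainder.
  leading term 1: no divisor's leading term divides it; move -2 to the remainder.
The remainder -y^2 - 2y - 2 is nonzero, so it would be added as the next basis element.
An S-polynomial is built so that the two leading terms cancel; whether anything survives reduction is exactly the Gröbner-basis criterion.

S(g_1, g_2) = -x - y^2 + 2y + 1; remainder on division = -y^2 - 2y - 2.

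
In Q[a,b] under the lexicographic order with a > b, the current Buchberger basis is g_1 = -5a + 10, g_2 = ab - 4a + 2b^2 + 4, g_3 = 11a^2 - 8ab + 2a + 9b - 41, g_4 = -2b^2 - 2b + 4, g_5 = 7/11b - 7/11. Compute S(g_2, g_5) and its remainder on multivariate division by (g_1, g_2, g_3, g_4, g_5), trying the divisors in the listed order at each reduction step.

S(g_2, g_5) = -3a + 2b^2 + 4; remainder on division = 0.

lcm(LM(g_2), LM(g_5)) = ab.
S = (lcm/LT(g_2))·g_2 − (lcm/LT(g_5))·g_5 = -3a + 2b^2 + 4.
Reduce S modulo (g_1, g_2, g_3, g_4, g_5) in that order:
  leading term a: subtract (3/5)·g_1 from -3a + 2b^2 + 4 → 2b^2 - 2
  leading term b^2: subtract (-1)·g_4 from 2b^2 - 2 → -2b + 2
  leading term b: subtract (-22/7)·g_5 from -2b + 2 → 0
The remainder is 0, so this S-polynomial contributes no new basis element.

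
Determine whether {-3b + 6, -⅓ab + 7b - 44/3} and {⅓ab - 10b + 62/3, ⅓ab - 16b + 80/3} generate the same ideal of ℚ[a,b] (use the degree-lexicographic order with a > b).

No, the ideals differ.

Two ideals are equal iff their reduced Gröbner bases coincide (the reduced basis is unique for a fixed ordering).
Buchberger on the first generating set:
f_1 = -3b + 6, LT = b.
f_2 = -⅓ab + 7b - 44/3, LT = ab.

S(f_1,f_2): lcm = ab. S = -2a + 21b - 44.
  leading term a: no divisor's leading term divides it; move -2a to the remainder.
  leading term b: subtract (-7)·f_1 from 21b - 44 → -2
  leading term 1: no divisor's leading term divides it; move -2 to the remainder.
  remainder -2a - 2 ≠ 0; add g_3 = -2a - 2 to the basis.

The other S-polynomials (S(f_1,g_3), S(f_2,g_3)) all reduce to 0 modulo the current basis, so we have a Gröbner basis.
Inter-reduce: drop elements whose leading term is divisible by another's, tail-reduce, and make monic.
Reduced Gröbner basis: {a + 1, b - 2}.

Buchberger on the second generating set:
h_1 = ⅓ab - 10b + 62/3, LT = ab.
h_2 = ⅓ab - 16b + 80/3, LT = ab.

S(h_1,h_2): lcm = ab. S = 18b - 18.
  leading term b: no divisor's leading term divides it; move 18b to the remainder.
  leading term 1: no divisor's leading term divides it; move -18 to the remainder.
  remainder 18b - 18 ≠ 0; add k_3 = 18b - 18 to the basis.

S(h_1,k_3): lcm = ab. S = a - 30b + 62.
  leading term a: no divisor's leading term divides it; move a to the remainder.
  leading term b: subtract (-5/3)·k_3 from -30b + 62 → 32
  leading term 1: no divisor's leading term divides it; move 32 to the remainder.
  remainder a + 32 ≠ 0; add k_4 = a + 32 to the basis.

The other S-polynomials (S(h_2,k_3), S(h_1,k_4), S(h_2,k_4), S(k_3,k_4)) all reduce to 0 modulo the current basis, so we have a Gröbner basis.
Inter-reduce: drop elements whose leading term is divisible by another's, tail-reduce, and make monic.
Reduced Gröbner basis: {a + 32, b - 1}.

The bases are distinct; the ideals are different.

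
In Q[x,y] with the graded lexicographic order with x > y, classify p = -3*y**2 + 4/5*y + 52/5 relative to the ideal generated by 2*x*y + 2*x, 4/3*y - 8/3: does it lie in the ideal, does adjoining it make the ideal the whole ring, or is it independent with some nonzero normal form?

First compute the reduced Gröbner basis of I by Buchberger's algorithm.
f_1 = 2*x*y + 2*x, LT = x*y.
f_2 = 4/3*y - 8/3, LT = y.

S(f_1,f_2): lcm = x*y. S = 3*x.
  reduce S modulo (f_1, f_2):
  remainder 3*x ≠ 0; add h_3 = 3*x to the basis.

The other S-polynomials (S(f_1,h_3), S(f_2,h_3)) all reduce to 0 modulo the current basis, so we have a Gröbner basis.
Inter-reduce: drop elements whose leading term is divisible by another's, tail-reduce, and make monic.
Reduced Gröbner basis: {x, y - 2}.
Label its elements g_1 = x, g_2 = y - 2.

Reduce p = -3*y**2 + 4/5*y + 52/5 modulo G:
  leading term y**2: subtract (-3*y)·g_2 from -3*y**2 + 4/5*y + 52/5 → -26/5*y + 52/5
  leading term y: subtract (-26/5)·g_2 from -26/5*y + 52/5 → 0
  normal form = 0.
Since the normal form is 0, p ∈ I.

Ideal membership is decidable via reduction modulo a Gröbner basis.

-3*y**2 + 4/5*y + 52/5 lies in I (it reduces to 0).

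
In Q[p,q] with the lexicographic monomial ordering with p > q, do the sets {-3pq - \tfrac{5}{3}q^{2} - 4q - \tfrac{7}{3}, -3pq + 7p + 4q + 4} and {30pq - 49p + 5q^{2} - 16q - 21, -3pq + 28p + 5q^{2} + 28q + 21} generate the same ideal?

Since reduced Gröbner bases are canonical representatives of ideals under a given ordering, it suffices to compute and compare them.
Buchberger on the first generating set:
f_1 = -3pq - \tfrac{5}{3}q^{2} - 4q - \tfrac{7}{3}, LT = pq.
f_2 = -3pq + 7p + 4q + 4, LT = pq.

S(f_1,f_2): lcm = pq. S = \tfrac{7}{3}p + \tfrac{5}{9}q^{2} + \tfrac{8}{3}q + \tfrac{19}{9}.
  reduce S modulo (f_1, f_2):
  remainder \tfrac{7}{3}p + \tfrac{5}{9}q^{2} + \tfrac{8}{3}q + \tfrac{19}{9} ≠ 0; add g_3 = \tfrac{7}{3}p + \tfrac{5}{9}q^{2} + \tfrac{8}{3}q + \tfrac{19}{9} to the basis.

S(f_1,g_3): lcm = pq. S = -\tfrac{5}{21}q^{3} - \tfrac{37}{63}q^{2} + \tfrac{3}{7}q + \tfrac{7}{9}.
  reduce S modulo (f_1, f_2, g_3):
  remainder -\tfrac{5}{21}q^{3} - \tfrac{37}{63}q^{2} + \tfrac{3}{7}q + \tfrac{7}{9} ≠ 0; add g_4 = -\tfrac{5}{21}q^{3} - \tfrac{37}{63}q^{2} + \tfrac{3}{7}q + \tfrac{7}{9} to the basis.

The other S-polynomials (S(f_2,g_3), S(f_1,g_4), S(f_2,g_4), S(g_3,g_4)) all reduce to 0 modulo the current basis, so we have a Gröbner basis.
Inter-reduce: drop elements whose leading term is divisible by another's, tail-reduce, and make monic.
Reduced Gröbner basis: {p + \tfrac{5}{21}q^{2} + \tfrac{8}{7}q + \tfrac{19}{21}, q^{3} + \tfrac{37}{15}q^{2} - \tfrac{9}{5}q - \tfrac{49}{15}}.

Buchberger on the second generating set:
h_1 = 30pq - 49p + 5q^{2} - 16q - 21, LT = pq.
h_2 = -3pq + 28p + 5q^{2} + 28q + 21, LT = pq.

S(h_1,h_2): lcm = pq. S = \tfrac{77}{10}p + \tfrac{11}{6}q^{2} + \tfrac{44}{5}q + \tfrac{63}{10}.
  reduce S modulo (h_1, h_2):
  remainder \tfrac{77}{10}p + \tfrac{11}{6}q^{2} + \tfrac{44}{5}q + \tfrac{63}{10} ≠ 0; add k_3 = \tfrac{77}{10}p + \tfrac{11}{6}q^{2} + \tfrac{44}{5}q + \tfrac{63}{10} to the basis.

S(h_1,k_3): lcm = pq. S = -\tfrac{49}{30}p - \tfrac{5}{21}q^{3} - \tfrac{41}{42}q^{2} - \tfrac{223}{165}q - \tfrac{7}{10}.
  reduce S modulo (h_1, h_2, k_3):
  remainder -\tfrac{5}{21}q^{3} - \tfrac{37}{63}q^{2} + \tfrac{17}{33}q + \tfrac{7}{11} ≠ 0; add k_4 = -\tfrac{5}{21}q^{3} - \tfrac{37}{63}q^{2} + \tfrac{17}{33}q + \tfrac{7}{11} to the basis.

The other S-polynomials (S(h_2,k_3), S(h_1,k_4), S(h_2,k_4), S(k_3,k_4)) all reduce to 0 modulo the current basis, so we have a Gröbner basis.
Inter-reduce: drop elements whose leading term is divisible by another's, tail-reduce, and make monic.
Reduced Gröbner basis: {p + \tfrac{5}{21}q^{2} + \tfrac{8}{7}q + \tfrac{9}{11}, q^{3} + \tfrac{37}{15}q^{2} - \tfrac{119}{55}q - \tfrac{147}{55}}.

Since the reduced bases disagree, the two ideals are not the same.
The choice of monomial ordering does not affect the verdict — as long as both bases are computed under the same ordering, their equality decides ideal equality.

No, the ideals differ.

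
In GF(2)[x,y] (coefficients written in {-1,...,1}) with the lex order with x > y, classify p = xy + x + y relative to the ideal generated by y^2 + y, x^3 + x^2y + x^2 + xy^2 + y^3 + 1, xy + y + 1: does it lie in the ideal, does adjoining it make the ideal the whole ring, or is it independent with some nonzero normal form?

Adjoining xy + x + y makes the ideal the whole ring: the system is inconsistent.

First compute the reduced Gröbner basis of I by Buchberger's algorithm.
f_1 = y^2 + y, LT = y^2.
f_2 = x^3 + x^2y + x^2 + xy^2 + y^3 + 1, LT = x^3.
f_3 = xy + y + 1, LT = xy.

S(f_1,f_2): leading monomials are coprime, so the S-polynomial reduces to 0 (Buchberger's first criterion).
S(f_1,f_3): lcm = xy^2. S = xy + y^2 + y.
  leading term xy: subtract (1)·f_3 from xy + y^2 + y → y^2 + 1
  leading term y^2: subtract (1)·f_1 from y^2 + 1 → y + 1
  leading term y: no divisor's leading term divides it; move y to the remainder.
  leading term 1: no divisor's leading term divides it; move 1 to the remainder.
  remainder y + 1 ≠ 0; add h_4 = y + 1 to the basis.

S(f_2,f_3): lcm = x^3y. S = x^2y^2 + x^2 + xy^3 + y^4 + y.
  leading term x^2y^2: subtract (x^2)·f_1 from x^2y^2 + x^2 + xy^3 + y^4 + y → x^2y + x^2 + xy^3 + y^4 + y
  leading term x^2y: subtract (x)·f_3 from x^2y + x^2 + xy^3 + y^4 + y → x^2 + xy^3 + xy + x + y^4 + y
  leading term x^2: no divisor's leading term divides it; move x^2 to the remainder.
  leading term xy^3: subtract (xy)·f_1 from xy^3 + xy + x + y^4 + y → xy^2 + xy + x + y^4 + y
  leading term xy^2: subtract (x)·f_1 from xy^2 + xy + x + y^4 + y → x + y^4 + y
  leading term x: no divisor's leading term divides it; move x to the remainder.
  leading term y^4: subtract (y^2)·f_1 from y^4 + y → y^3 + y
  leading term y^3: subtract (y)·f_1 from y^3 + y → y^2 + y
  leading term y^2: subtract (1)·f_1 from y^2 + y → 0
  remainder x^2 + x ≠ 0; add h_5 = x^2 + x to the basis.

S(f_1,h_4): lcm = y^2. S = 0.
  remainder 0.

S(f_2,h_4): leading monomials are coprime, so the S-polynomial reduces to 0 (Buchberger's first criterion).
S(f_3,h_4): lcm = xy. S = x + y + 1.
  leading term x: no divisor's leading term divides it; move x to the remainder.
  leading term y: subtract (1)·h_4 from y + 1 → 0
  remainder x ≠ 0; add h_6 = x to the basis.

S(f_1,h_5): leading monomials are coprime, so the S-polynomial reduces to 0 (Buchberger's first criterion).
S(f_2,h_5): lcm = x^3. S = x^2y + xy^2 + y^3 + 1.
  leading term x^2y: subtract (x)·f_3 from x^2y + xy^2 + y^3 + 1 → xy^2 + xy + x + y^3 + 1
  leading term xy^2: subtract (x)·f_1 from xy^2 + xy + x + y^3 + 1 → x + y^3 + 1
  leading term x: subtract (1)·h_6 from x + y^3 + 1 → y^3 + 1
  leading term y^3: subtract (y)·f_1 from y^3 + 1 → y^2 + 1
  leading term y^2: subtract (1)·f_1 from y^2 + 1 → y + 1
  leading term y: subtract (1)·h_4 from y + 1 → 0
  remainder 0.

S(f_3,h_5): lcm = x^2y. S = x.
  leading term x: subtract (1)·h_6 from x → 0
  remainder 0.

S(h_4,h_5): leading monomials are coprime, so the S-polynomial reduces to 0 (Buchberger's first criterion).
S(f_1,h_6): leading monomials are coprime, so the S-polynomial reduces to 0 (Buchberger's first criterion).
S(f_2,h_6): lcm = x^3. S = x^2y + x^2 + xy^2 + y^3 + 1.
  leading term x^2y: subtract (x)·f_3 from x^2y + x^2 + xy^2 + y^3 + 1 → x^2 + xy^2 + xy + x + y^3 + 1
  leading term x^2: subtract (1)·h_5 from x^2 + xy^2 + xy + x + y^3 + 1 → xy^2 + xy + y^3 + 1
  leading term xy^2: subtract (x)·f_1 from xy^2 + xy + y^3 + 1 → y^3 + 1
  leading term y^3: subtract (y)·f_1 from y^3 + 1 → y^2 + 1
  leading term y^2: subtract (1)·f_1 from y^2 + 1 → y + 1
  leading term y: subtract (1)·h_4 from y + 1 → 0
  remainder 0.

S(f_3,h_6): lcm = xy. S = y + 1.
  leading term y: subtract (1)·h_4 from y + 1 → 0
  remainder 0.

S(h_4,h_6): leading monomials are coprime, so the S-polynomial reduces to 0 (Buchberger's first criterion).
S(h_5,h_6): lcm = x^2. S = x.
  leading term x: subtract (1)·h_6 from x → 0
  remainder 0.

Every S-polynomial of the final basis reduces to 0, so we have a Gröbner basis.
Inter-reduce: drop elements whose leading term is divisible by another's, tail-reduce, and make monic.
Reduced Gröbner basis: {x, y + 1}.
Label its elements g_1 = x, g_2 = y + 1.

Reduce p = xy + x + y modulo G:
  leading term xy: subtract (y)·g_1 from xy + x + y → x + y
  leading term x: subtract (1)·g_1 from x + y → y
  leading term y: subtract (1)·g_2 from y → 1
  leading term 1: no divisor's leading term divides it; move 1 to the remainder.
  normal form = 1.
The normal form is nonzero, so p ∉ I. Since p minus its normal form lies in I, I + (p) = I + (r) where r = 1; decide whether this ideal is the whole ring.
Here r = 1 is a nonzero constant, hence a unit: 1 ∈ I + (p), the Gröbner basis of I + (p) is {1}, and the enlarged system has no common solution — adjoining p is inconsistent.

Ideal membership is decidable via reduction modulo a Gröbner basis.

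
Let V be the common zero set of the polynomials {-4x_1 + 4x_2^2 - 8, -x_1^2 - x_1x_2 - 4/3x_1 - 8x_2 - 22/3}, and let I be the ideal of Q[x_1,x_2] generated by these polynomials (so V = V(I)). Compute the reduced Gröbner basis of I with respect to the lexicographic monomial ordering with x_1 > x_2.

G = {x_1 - x_2^2 + 2, x_2^4 + x_2^3 - 8/3x_2^2 + 6x_2 + 26/3}

This is the nonlinear analogue of row-reducing a linear system.

f_1 = -4x_1 + 4x_2^2 - 8, LT = x_1.
f_2 = -x_1^2 - x_1x_2 - 4/3x_1 - 8x_2 - 22/3, LT = x_1^2.

S(f_1,f_2): lcm = x_1^2. S = -x_1x_2^2 - x_1x_2 + 2/3x_1 - 8x_2 - 22/3.
  leading term x_1x_2^2: subtract (1/4x_2^2)·f_1 from -x_1x_2^2 - x_1x_2 + 2/3x_1 - 8x_2 - 22/3 → -x_1x_2 + 2/3x_1 - x_2^4 + 2x_2^2 - 8x_2 - 22/3
  leading term x_1x_2: subtract (1/4x_2)·f_1 from -x_1x_2 + 2/3x_1 - x_2^4 + 2x_2^2 - 8x_2 - 22/3 → 2/3x_1 - x_2^4 - x_2^3 + 2x_2^2 - 6x_2 - 22/3
  leading term x_1: subtract (-1/6)·f_1 from 2/3x_1 - x_2^4 - x_2^3 + 2x_2^2 - 6x_2 - 22/3 → -x_2^4 - x_2^3 + 8/3x_2^2 - 6x_2 - 26/3
  leading term x_2^4: no divisor's leading term divides it; move -x_2^4 to the remainder.
  leading term x_2^3: no divisor's leading term divides it; move -x_2^3 to the remainder.
  leading term x_2^2: no divisor's leading term divides it; move 8/3x_2^2 to the remainder.
  leading term x_2: no divisor's leading term divides it; move -6x_2 to the remainder.
  leading term 1: no divisor's leading term divides it; move -26/3 to the remainder.
  remainder -x_2^4 - x_2^3 + 8/3x_2^2 - 6x_2 - 26/3 ≠ 0; add g_3 = -x_2^4 - x_2^3 + 8/3x_2^2 - 6x_2 - 26/3 to the basis.

The other S-polynomials (S(f_1,g_3), S(f_2,g_3)) all reduce to 0 modulo the current basis, so we have a Gröbner basis.
Inter-reduce: drop elements whose leading term is divisible by another's, tail-reduce, and make monic.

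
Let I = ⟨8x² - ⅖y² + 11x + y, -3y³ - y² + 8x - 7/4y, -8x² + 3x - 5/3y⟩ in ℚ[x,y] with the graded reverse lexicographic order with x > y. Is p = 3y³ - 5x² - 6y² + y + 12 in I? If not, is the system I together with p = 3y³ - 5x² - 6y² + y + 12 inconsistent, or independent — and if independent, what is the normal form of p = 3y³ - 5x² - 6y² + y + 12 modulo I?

First compute the reduced Gröbner basis of I by Buchberger's algorithm.
f_1 = 8x² - ⅖y² + 11x + y, LT = x².
f_2 = -3y³ - y² + 8x - 7/4y, LT = y³.
f_3 = -8x² + 3x - 5/3y, LT = x².

S(f_1,f_3): lcm = x². S = -1/20y² + 7/4x - 1/12y.
  leading term y²: no divisor's leading term divides it; move -1/20y² to the remainder.
  leading term x: no divisor's leading term divides it; move 7/4x to the remainder.
  leading term y: no divisor's leading term divides it; move -1/12y to the remainder.
  remainder -1/20y² + 7/4x - 1/12y ≠ 0; add h_4 = -1/20y² + 7/4x - 1/12y to the basis.

S(f_2,h_4): lcm = y³. S = 35xy - 4/3y² - 8/3x + 7/12y.
  leading term xy: no divisor's leading term divides it; move 35xy to the remainder.
  leading term y²: subtract (80/3)·h_4 from -4/3y² - 8/3x + 7/12y → -148/3x + 101/36y
  leading term x: no divisor's leading term divides it; move -148/3x to the remainder.
  leading term y: no divisor's leading term divides it; move 101/36y to the remainder.
  remainder 35xy - 148/3x + 101/36y ≠ 0; add h_5 = 35xy - 148/3x + 101/36y to the basis.

S(f_1,h_5): lcm = x²y. S = -1/20y³ + 148/105x² + 3263/2520xy + ⅛y².
  leading term y³: subtract (1/60)·f_2 from -1/20y³ + 148/105x² + 3263/2520xy + ⅛y² → 148/105x² + 3263/2520xy + 17/120y² - 2/15x + 7/240y
  leading term x²: subtract (37/210)·f_1 from 148/105x² + 3263/2520xy + 17/120y² - 2/15x + 7/240y → 3263/2520xy + 297/1400y² - 29/14x - 247/1680y
  leading term xy: subtract (3263/88200)·h_5 from 3263/2520xy + 297/1400y² - 29/14x - 247/1680y → 297/1400y² - 8147/33075x - 796393/3175200y
  leading term y²: subtract (-297/70)·h_4 from 297/1400y² - 8147/33075x - 796393/3175200y → 1899479/264600x - 1919053/3175200y
  leading term x: no divisor's leading term divides it; move 1899479/264600x to the remainder.
  leading term y: no divisor's leading term divides it; move -1919053/3175200y to the remainder.
  remainder 1899479/264600x - 1919053/3175200y ≠ 0; add h_6 = 1899479/264600x - 1919053/3175200y to the basis.

S(f_2,h_5): lcm = xy³. S = 61/35xy² - 101/1260y³ - 8/3x² + 7/12xy.
  leading term xy²: subtract (-244/7x)·h_4 from 61/35xy² - 101/1260y³ - 8/3x² + 7/12xy → -101/1260y³ + 175/3x² - 65/28xy
  leading term y³: subtract (101/3780)·f_2 from -101/1260y³ + 175/3x² - 65/28xy → 175/3x² - 65/28xy + 101/3780y² - 202/945x + 101/2160y
  leading term x²: subtract (175/24)·f_1 from 175/3x² - 65/28xy + 101/3780y² - 202/945x + 101/2160y → -65/28xy + 5563/1890y² - 607991/7560x - 15649/2160y
  leading term xy: subtract (-13/196)·h_5 from -65/28xy + 5563/1890y² - 607991/7560x - 15649/2160y → 5563/1890y² - 4429097/52920x - 373553/52920y
  leading term y²: subtract (-11126/189)·h_4 from 5563/1890y² - 4429097/52920x - 373553/52920y → 113627/5880x - 1899479/158760y
  leading term x: subtract (5113215/1899479)·h_6 from 113627/5880x - 1899479/158760y → -356273593391/34464146976y
  leading term y: no divisor's leading term divides it; move -356273593391/34464146976y to the remainder.
  remainder -356273593391/34464146976y ≠ 0; add h_7 = -356273593391/34464146976y to the basis.

The other S-polynomials (S(f_1,f_2), S(f_2,f_3), S(f_1,h_4), S(f_3,h_4), S(f_3,h_5), S(h_4,h_5), S(f_1,h_6), S(f_2,h_6), S(f_3,h_6), S(h_4,h_6), S(h_5,h_6), S(f_1,h_7), S(f_2,h_7), S(f_3,h_7), S(h_4,h_7), S(h_5,h_7), S(h_6,h_7)) all reduce to 0 modulo the current basis, so we have a Gröbner basis.
Inter-reduce: drop elements whose leading term is divisible by another's, tail-reduce, and make monic.
Reduced Gröbner basis: {x, y}.
Label its elements g_1 = x, g_2 = y.

Reduce p = 3y³ - 5x² - 6y² + y + 12 modulo G:
  leading term y³: subtract (3y²)·g_2 from 3y³ - 5x² - 6y² + y + 12 → -5x² - 6y² + y + 12
  leading term x²: subtract (-5x)·g_1 from -5x² - 6y² + y + 12 → -6y² + y + 12
  leading term y²: subtract (-6y)·g_2 from -6y² + y + 12 → y + 12
  leading term y: subtract (1)·g_2 from y + 12 → 12
  leading term 1: no divisor's leading term divides it; move 12 to the remainder.
  normal form = 12.
The normal form is nonzero, so p ∉ I. Since p minus its normal form lies in I, I + (p) = I + (r) where r = 12; decide whether this ideal is the whole ring.
Here r = 12 is a nonzero constant, hence a unit: 1 ∈ I + (p), the Gröbner basis of I + (p) is {1}, and the enlarged system has no common solution — adjoining p is inconsistent.

Adjoining 3y³ - 5x² - 6y² + y + 12 makes the ideal the whole ring: the system is inconsistent.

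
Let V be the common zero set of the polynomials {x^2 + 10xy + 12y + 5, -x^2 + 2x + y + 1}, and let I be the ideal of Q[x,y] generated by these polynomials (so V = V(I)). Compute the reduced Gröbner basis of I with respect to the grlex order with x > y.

f_1 = x^2 + 10xy + 12y + 5, LT = x^2.
f_2 = -x^2 + 2x + y + 1, LT = x^2.

S(f_1,f_2): lcm = x^2. S = 10xy + 2x + 13y + 6.
  reduce S modulo (f_1, f_2):
  remainder 10xy + 2x + 13y + 6 ≠ 0; add g_3 = 10xy + 2x + 13y + 6 to the basis.

S(f_1,g_3): lcm = x^2y. S = 10xy^2 - 1/5x^2 - 13/10xy + 12y^2 - 3/5x + 5y.
  reduce S modulo (f_1, f_2, g_3):
  remainder -y^2 - 17/50x + 309/100y + 89/50 ≠ 0; add g_4 = -y^2 - 17/50x + 309/100y + 89/50 to the basis.

The other S-polynomials (S(f_2,g_3), S(f_1,g_4), S(f_2,g_4), S(g_3,g_4)) all reduce to 0 modulo the current basis, so we have a Gröbner basis.
Inter-reduce: drop elements whose leading term is divisible by another's, tail-reduce, and make monic.

G = {x^2 - 2x - y - 1, xy + 1/5x + 13/10y + 3/5, y^2 + 17/50x - 309/100y - 89/50}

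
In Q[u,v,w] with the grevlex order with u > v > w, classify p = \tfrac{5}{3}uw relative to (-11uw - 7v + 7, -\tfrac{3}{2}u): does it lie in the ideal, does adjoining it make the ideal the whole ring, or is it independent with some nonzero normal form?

\tfrac{5}{3}uw lies in I (it reduces to 0).

First compute the reduced Gröbner basis of I by Buchberger's algorithm.
f_1 = -11uw - 7v + 7, LT = uw.
f_2 = -\tfrac{3}{2}u, LT = u.

S(f_1,f_2): lcm = uw. S = \tfrac{7}{11}v - \tfrac{7}{11}.
  reduce S modulo (f_1, f_2):
  remainder \tfrac{7}{11}v - \tfrac{7}{11} ≠ 0; add h_3 = \tfrac{7}{11}v - \tfrac{7}{11} to the basis.

The other S-polynomials (S(f_1,h_3), S(f_2,h_3)) all reduce to 0 modulo the current basis, so we have a Gröbner basis.
Inter-reduce: drop elements whose leading term is divisible by another's, tail-reduce, and make monic.
Reduced Gröbner basis: {u, v - 1}.
Label its elements g_1 = u, g_2 = v - 1.

Reduce p = \tfrac{5}{3}uw modulo G:
  leading term uw: subtract (\tfrac{5}{3}w)·g_1 from \tfrac{5}{3}uw → 0
  normal form = 0.
Since the normal form is 0, p ∈ I.

Ideal membership is decidable via reduction modulo a Gröbner basis.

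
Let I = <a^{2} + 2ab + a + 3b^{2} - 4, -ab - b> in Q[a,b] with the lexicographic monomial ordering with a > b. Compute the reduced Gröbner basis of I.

G = {a^{2} + a + 3b^{2} - 2b - 4, ab + b, b^{3} - \tfrac{2}{3}b^{2} - \tfrac{4}{3}b}

f_1 = a^{2} + 2ab + a + 3b^{2} - 4, LT = a^{2}.
f_2 = -ab - b, LT = ab.

S(f_1,f_2): lcm = a^{2}b. S = 2ab^{2} + 3b^{3} - 4b.
  reduce S modulo (f_1, f_2):
  remainder 3b^{3} - 2b^{2} - 4b ≠ 0; add g_3 = 3b^{3} - 2b^{2} - 4b to the basis.

The other S-polynomials (S(f_1,g_3), S(f_2,g_3)) all reduce to 0 modulo the current basis, so we have a Gröbner basis.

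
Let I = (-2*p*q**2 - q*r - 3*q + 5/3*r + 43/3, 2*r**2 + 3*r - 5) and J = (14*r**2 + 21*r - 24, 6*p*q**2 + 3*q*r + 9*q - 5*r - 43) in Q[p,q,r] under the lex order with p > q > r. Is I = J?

No, the ideals differ.

Equality of ideals is decidable: compute both reduced Gröbner bases (unique for the ordering) and check whether they agree.
Buchberger on the first generating set:
f_1 = -2*p*q**2 - q*r - 3*q + 5/3*r + 43/3, LT = p*q**2.
f_2 = 2*r**2 + 3*r - 5, LT = r**2.

The S-polynomials (S(f_1,f_2)) all reduce to 0 modulo the current basis, so we have a Gröbner basis.
Inter-reduce: drop elements whose leading term is divisible by another's, tail-reduce, and make monic.
Reduced Gröbner basis: {p*q**2 + 1/2*q*r + 3/2*q - 5/6*r - 43/6, r**2 + 3/2*r - 5/2}.

Buchberger on the second generating set:
h_1 = 14*r**2 + 21*r - 24, LT = r**2.
h_2 = 6*p*q**2 + 3*q*r + 9*q - 5*r - 43, LT = p*q**2.

The S-polynomials (S(h_1,h_2)) all reduce to 0 modulo the current basis, so we have a Gröbner basis.
Inter-reduce: drop elements whose leading term is divisible by another's, tail-reduce, and make monic.
Reduced Gröbner basis: {p*q**2 + 1/2*q*r + 3/2*q - 5/6*r - 43/6, r**2 + 3/2*r - 12/7}.

Since the reduced bases disagree, the two ideals are not the same.
The same test decides containment: I ⊆ J iff every generator of I reduces to 0 modulo a Gröbner basis of J.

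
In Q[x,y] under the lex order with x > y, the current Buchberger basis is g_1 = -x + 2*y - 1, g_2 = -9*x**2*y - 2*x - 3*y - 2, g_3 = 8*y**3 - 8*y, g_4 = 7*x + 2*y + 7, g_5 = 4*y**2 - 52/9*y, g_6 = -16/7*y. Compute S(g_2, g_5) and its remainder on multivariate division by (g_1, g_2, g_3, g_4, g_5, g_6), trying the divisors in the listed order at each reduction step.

S(g_2, g_5) = 13/9*x**2*y + 2/9*x*y + 1/3*y**2 + 2/9*y; remainder on division = 0.

lcm(LM(g_2), LM(g_5)) = x**2*y**2.
S = (lcm/LT(g_2))·g_2 − (lcm/LT(g_5))·g_5 = 13/9*x**2*y + 2/9*x*y + 1/3*y**2 + 2/9*y.
Reduce S modulo (g_1, g_2, g_3, g_4, g_5, g_6) in that order:
  leading term x**2*y: subtract (-13/9*x*y)·g_1 from 13/9*x**2*y + 2/9*x*y + 1/3*y**2 + 2/9*y → 26/9*x*y**2 - 11/9*x*y + 1/3*y**2 + 2/9*y
  leading term x*y**2: subtract (-26/9*y**2)·g_1 from 26/9*x*y**2 - 11/9*x*y + 1/3*y**2 + 2/9*y → -11/9*x*y + 52/9*y**3 - 23/9*y**2 + 2/9*y
  leading term x*y: subtract (11/9*y)·g_1 from -11/9*x*y + 52/9*y**3 - 23/9*y**2 + 2/9*y → 52/9*y**3 - 5*y**2 + 13/9*y
  leading term y**3: subtract (13/18)·g_3 from 52/9*y**3 - 5*y**2 + 13/9*y → -5*y**2 + 65/9*y
  leading term y**2: subtract (-5/4)·g_5 from -5*y**2 + 65/9*y → 0
The remainder is 0, so this S-polynomial contributes no new basis element.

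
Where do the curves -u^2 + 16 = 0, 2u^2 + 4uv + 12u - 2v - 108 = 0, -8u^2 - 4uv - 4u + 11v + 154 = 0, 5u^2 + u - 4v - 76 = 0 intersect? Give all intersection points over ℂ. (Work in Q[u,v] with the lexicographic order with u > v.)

{(4, 2)}

Compute a lex Gröbner basis by Buchberger's algorithm.
f_1 = -u^2 + 16, LT = u^2.
f_2 = 2u^2 + 4uv + 12u - 2v - 108, LT = u^2.
f_3 = -8u^2 - 4uv - 4u + 11v + 154, LT = u^2.
f_4 = 5u^2 + u - 4v - 76, LT = u^2.

S(f_1,f_2): lcm = u^2. S = -2uv - 6u + v + 38.
  leading term uv: no divisor's leading term divides it; move -2uv to the remainder.
  leading term u: no divisor's leading term divides it; move -6u to the remainder.
  leading term v: no divisor's leading term divides it; move v to the remainder.
  leading term 1: no divisor's leading term divides it; move 38 to the remainder.
  remainder -2uv - 6u + v + 38 ≠ 0; add h_5 = -2uv - 6u + v + 38 to the basis.

S(f_1,f_3): lcm = u^2. S = -1/2uv - 1/2u + 11/8v + 13/4.
  leading term uv: subtract (1/4)·h_5 from -1/2uv - 1/2u + 11/8v + 13/4 → u + 9/8v - 25/4
  leading term u: no divisor's leading term divides it; move u to the remainder.
  leading term v: no divisor's leading term divides it; move 9/8v to the remainder.
  leading term 1: no divisor's leading term divides it; move -25/4 to the remainder.
  remainder u + 9/8v - 25/4 ≠ 0; add h_6 = u + 9/8v - 25/4 to the basis.

S(f_1,f_4): lcm = u^2. S = -1/5u + 4/5v - 4/5.
  leading term u: subtract (-1/5)·h_6 from -1/5u + 4/5v - 4/5 → 41/40v - 41/20
  leading term v: no divisor's leading term divides it; move 41/40v to the remainder.
  leading term 1: no divisor's leading term divides it; move -41/20 to the remainder.
  remainder 41/40v - 41/20 ≠ 0; add h_7 = 41/40v - 41/20 to the basis.

The other S-polynomials (S(f_2,f_3), S(f_2,f_4), S(f_3,f_4), S(f_1,h_5), S(f_2,h_5), S(f_3,h_5), S(f_4,h_5), S(f_1,h_6), S(f_2,h_6), S(f_3,h_6), S(f_4,h_6), S(h_5,h_6), S(f_1,h_7), S(f_2,h_7), S(f_3,h_7), S(f_4,h_7), S(h_5,h_7), S(h_6,h_7)) all reduce to 0 modulo the current basis, so we have a Gröbner basis.
Inter-reduce: drop elements whose leading term is divisible by another's, tail-reduce, and make monic.
Reduced Gröbner basis: {u - 4, v - 2}.

Elimination: the polynomial v - 2 lies in the elimination ideal for v, so v ∈ {2}. For each such v, the remaining basis elements (now univariate) give the rest of the solution.
  v = 2: the earlier basis element becomes u - 4 = 0, giving u = 4 — point (4, 2).
Check: every point annihilates each of the original generators.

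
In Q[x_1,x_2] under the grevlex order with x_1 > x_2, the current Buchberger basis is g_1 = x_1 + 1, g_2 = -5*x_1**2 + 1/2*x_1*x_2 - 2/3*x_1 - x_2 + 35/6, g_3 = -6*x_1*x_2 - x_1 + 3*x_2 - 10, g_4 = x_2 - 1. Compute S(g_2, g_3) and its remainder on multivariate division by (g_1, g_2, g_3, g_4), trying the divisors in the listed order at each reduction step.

S(g_2, g_3) = -1/10*x_1*x_2**2 - 1/6*x_1**2 + 19/30*x_1*x_2 + 1/5*x_2**2 - 5/3*x_1 - 7/6*x_2; remainder on division = 0.

lcm(LM(g_2), LM(g_3)) = x_1**2*x_2.
S = (lcm/LT(g_2))·g_2 − (lcm/LT(g_3))·g_3 = -1/10*x_1*x_2**2 - 1/6*x_1**2 + 19/30*x_1*x_2 + 1/5*x_2**2 - 5/3*x_1 - 7/6*x_2.
Reduce S modulo (g_1, g_2, g_3, g_4) in that order:
  leading term x_1*x_2**2: subtract (-1/10*x_2**2)·g_1 from -1/10*x_1*x_2**2 - 1/6*x_1**2 + 19/30*x_1*x_2 + 1/5*x_2**2 - 5/3*x_1 - 7/6*x_2 → -1/6*x_1**2 + 19/30*x_1*x_2 + 3/10*x_2**2 - 5/3*x_1 - 7/6*x_2
  leading term x_1**2: subtract (-1/6*x_1)·g_1 from -1/6*x_1**2 + 19/30*x_1*x_2 + 3/10*x_2**2 - 5/3*x_1 - 7/6*x_2 → 19/30*x_1*x_2 + 3/10*x_2**2 - 3/2*x_1 - 7/6*x_2
  leading term x_1*x_2: subtract (19/30*x_2)·g_1 from 19/30*x_1*x_2 + 3/10*x_2**2 - 3/2*x_1 - 7/6*x_2 → 3/10*x_2**2 - 3/2*x_1 - 9/5*x_2
  leading term x_2**2: subtract (3/10*x_2)·g_4 from 3/10*x_2**2 - 3/2*x_1 - 9/5*x_2 → -3/2*x_1 - 3/2*x_2
  leading term x_1: subtract (-3/2)·g_1 from -3/2*x_1 - 3/2*x_2 → -3/2*x_2 + 3/2
  leading term x_2: subtract (-3/2)·g_4 from -3/2*x_2 + 3/2 → 0
The remainder is 0, so this S-polynomial contributes no new basis element.
This is the inner loop of Buchberger's algorithm — each nonzero remainder becomes a new basis element.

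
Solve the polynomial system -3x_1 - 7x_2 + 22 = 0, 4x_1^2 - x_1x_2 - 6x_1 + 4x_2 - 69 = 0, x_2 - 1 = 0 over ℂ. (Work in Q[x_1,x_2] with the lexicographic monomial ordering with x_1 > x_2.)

Compute a lex Gröbner basis by Buchberger's algorithm.
f_1 = -3x_1 - 7x_2 + 22, LT = x_1.
f_2 = 4x_1^2 - x_1x_2 - 6x_1 + 4x_2 - 69, LT = x_1^2.
f_3 = x_2 - 1, LT = x_2.

The S-polynomials (S(f_1,f_2), S(f_1,f_3), S(f_2,f_3)) all reduce to 0 modulo the current basis, so we have a Gröbner basis.
Inter-reduce: drop elements whose leading term is divisible by another's, tail-reduce, and make monic.
Reduced Gröbner basis: {x_1 - 5, x_2 - 1}.

A lex Gröbner basis eliminates variables successively. Here x_2 - 1 depends only on x_2, with roots {1}; lifting each root through the earlier basis elements recovers the full solutions.
  x_2 = 1: the earlier basis element becomes x_1 - 5 = 0, giving x_1 = 5 — point (5, 1).

{(5, 1)}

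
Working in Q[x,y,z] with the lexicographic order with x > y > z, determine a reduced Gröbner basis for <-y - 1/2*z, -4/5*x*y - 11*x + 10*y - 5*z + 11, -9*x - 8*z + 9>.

G = {x + 8/9*z - 1, y + 1/2*z, z**2 - 1/2*z}

f_1 = -y - 1/2*z, LT = y.
f_2 = -4/5*x*y - 11*x + 10*y - 5*z + 11, LT = x*y.
f_3 = -9*x - 8*z + 9, LT = x.

S(f_1,f_2): lcm = x*y. S = 1/2*x*z - 55/4*x + 25/2*y - 25/4*z + 55/4.
  leading term x*z: subtract (-1/18*z)·f_3 from 1/2*x*z - 55/4*x + 25/2*y - 25/4*z + 55/4 → -55/4*x + 25/2*y - 4/9*z**2 - 23/4*z + 55/4
  leading term x: subtract (55/36)·f_3 from -55/4*x + 25/2*y - 4/9*z**2 - 23/4*z + 55/4 → 25/2*y - 4/9*z**2 + 233/36*z
  leading term y: subtract (-25/2)·f_1 from 25/2*y - 4/9*z**2 + 233/36*z → -4/9*z**2 + 2/9*z
  leading term z**2: no divisor's leading term divides it; move -4/9*z**2 to the remainder.
  leading term z: no divisor's leading term divides it; move 2/9*z to the remainder.
  remainder -4/9*z**2 + 2/9*z ≠ 0; add g_4 = -4/9*z**2 + 2/9*z to the basis.

S(f_1,f_3): leading monomials are coprime, so the S-polynomial reduces to 0 (Buchberger's first criterion).
S(f_2,f_3): lcm = x*y. S = 55/4*x - 8/9*y*z - 23/2*y + 25/4*z - 55/4.
  leading term x: subtract (-55/36)·f_3 from 55/4*x - 8/9*y*z - 23/2*y + 25/4*z - 55/4 → -8/9*y*z - 23/2*y - 215/36*z
  leading term y*z: subtract (8/9*z)·f_1 from -8/9*y*z - 23/2*y - 215/36*z → -23/2*y + 4/9*z**2 - 215/36*z
  leading term y: subtract (23/2)·f_1 from -23/2*y + 4/9*z**2 - 215/36*z → 4/9*z**2 - 2/9*z
  leading term z**2: subtract (-1)·g_4 from 4/9*z**2 - 2/9*z → 0
  remainder 0.

S(f_1,g_4): leading monomials are coprime, so the S-polynomial reduces to 0 (Buchberger's first criterion).
S(f_2,g_4): leading monomials are coprime, so the S-polynomial reduces to 0 (Buchberger's first criterion).
S(f_3,g_4): leading monomials are coprime, so the S-polynomial reduces to 0 (Buchberger's first criterion).
Every S-polynomial of the final basis reduces to 0, so we have a Gröbner basis.
Inter-reduce: drop elements whose leading term is divisible by another's, tail-reduce, and make monic.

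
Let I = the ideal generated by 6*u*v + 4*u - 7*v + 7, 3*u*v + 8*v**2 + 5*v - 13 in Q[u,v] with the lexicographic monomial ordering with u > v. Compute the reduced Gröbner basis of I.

G = {u - 4*v**2 - 17/4*v + 33/4, v**3 + 83/48*v**2 - 79/48*v - 13/12}

f_1 = 6*u*v + 4*u - 7*v + 7, LT = u*v.
f_2 = 3*u*v + 8*v**2 + 5*v - 13, LT = u*v.

S(f_1,f_2): lcm = u*v. S = 2/3*u - 8/3*v**2 - 17/6*v + 11/2.
  reduce S modulo (f_1, f_2):
  remainder 2/3*u - 8/3*v**2 - 17/6*v + 11/2 ≠ 0; add g_3 = 2/3*u - 8/3*v**2 - 17/6*v + 11/2 to the basis.

S(f_1,g_3): lcm = u*v. S = 2/3*u + 4*v**3 + 17/4*v**2 - 113/12*v + 7/6.
  reduce S modulo (f_1, f_2, g_3):
  remainder 4*v**3 + 83/12*v**2 - 79/12*v - 13/3 ≠ 0; add g_4 = 4*v**3 + 83/12*v**2 - 79/12*v - 13/3 to the basis.

The other S-polynomials (S(f_2,g_3), S(f_1,g_4), S(f_2,g_4), S(g_3,g_4)) all reduce to 0 modulo the current basis, so we have a Gröbner basis.
Inter-reduce: drop elements whose leading term is divisible by another's, tail-reduce, and make monic.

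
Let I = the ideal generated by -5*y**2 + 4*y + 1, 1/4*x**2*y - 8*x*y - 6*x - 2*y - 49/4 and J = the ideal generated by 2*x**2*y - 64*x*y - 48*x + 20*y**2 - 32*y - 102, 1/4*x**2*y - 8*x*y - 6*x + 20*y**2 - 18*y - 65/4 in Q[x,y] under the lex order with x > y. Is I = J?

Yes, the ideals are equal.

Two ideals are equal iff their reduced Gröbner bases coincide (the reduced basis is unique for a fixed ordering).
Buchberger on the first generating set:
f_1 = -5*y**2 + 4*y + 1, LT = y**2.
f_2 = 1/4*x**2*y - 8*x*y - 6*x - 2*y - 49/4, LT = x**2*y.

S(f_1,f_2): lcm = x**2*y**2. S = -4/5*x**2*y - 1/5*x**2 + 32*x*y**2 + 24*x*y + 8*y**2 + 49*y.
  leading term x**2*y: subtract (-16/5)·f_2 from -4/5*x**2*y - 1/5*x**2 + 32*x*y**2 + 24*x*y + 8*y**2 + 49*y → -1/5*x**2 + 32*x*y**2 - 8/5*x*y - 96/5*x + 8*y**2 + 213/5*y - 196/5
  leading term x**2: no divisor's leading term divides it; move -1/5*x**2 to the remainder.
  leading term x*y**2: subtract (-32/5*x)·f_1 from 32*x*y**2 - 8/5*x*y - 96/5*x + 8*y**2 + 213/5*y - 196/5 → 24*x*y - 64/5*x + 8*y**2 + 213/5*y - 196/5
  leading term x*y: no divisor's leading term divides it; move 24*x*y to the remainder.
  leading term x: no divisor's leading term divides it; move -64/5*x to the remainder.
  leading term y**2: subtract (-8/5)·f_1 from 8*y**2 + 213/5*y - 196/5 → 49*y - 188/5
  leading term y: no divisor's leading term divides it; move 49*y to the remainder.
  leading term 1: no divisor's leading term divides it; move -188/5 to the remainder.
  remainder -1/5*x**2 + 24*x*y - 64/5*x + 49*y - 188/5 ≠ 0; add g_3 = -1/5*x**2 + 24*x*y - 64/5*x + 49*y - 188/5 to the basis.

The other S-polynomials (S(f_1,g_3), S(f_2,g_3)) all reduce to 0 modulo the current basis, so we have a Gröbner basis.
Inter-reduce: drop elements whose leading term is divisible by another's, tail-reduce, and make monic.
Reduced Gröbner basis: {x**2 - 120*x*y + 64*x - 245*y + 188, y**2 - 4/5*y - 1/5}.

Buchberger on the second generating set:
h_1 = 2*x**2*y - 64*x*y - 48*x + 20*y**2 - 32*y - 102, LT = x**2*y.
h_2 = 1/4*x**2*y - 8*x*y - 6*x + 20*y**2 - 18*y - 65/4, LT = x**2*y.

S(h_1,h_2): lcm = x**2*y. S = -70*y**2 + 56*y + 14.
  leading term y**2: no divisor's leading term divides it; move -70*y**2 to the remainder.
  leading term y: no divisor's leading term divides it; move 56*y to the remainder.
  leading term 1: no divisor's leading term divides it; move 14 to the remainder.
  remainder -70*y**2 + 56*y + 14 ≠ 0; add k_3 = -70*y**2 + 56*y + 14 to the basis.

S(h_1,k_3): lcm = x**2*y**2. S = 4/5*x**2*y + 1/5*x**2 - 32*x*y**2 - 24*x*y + 10*y**3 - 16*y**2 - 51*y.
  leading term x**2*y: subtract (2/5)·h_1 from 4/5*x**2*y + 1/5*x**2 - 32*x*y**2 - 24*x*y + 10*y**3 - 16*y**2 - 51*y → 1/5*x**2 - 32*x*y**2 + 8/5*x*y + 96/5*x + 10*y**3 - 24*y**2 - 191/5*y + 204/5
  leading term x**2: no divisor's leading term divides it; move 1/5*x**2 to the remainder.
  leading term x*y**2: subtract (16/35*x)·k_3 from -32*x*y**2 + 8/5*x*y + 96/5*x + 10*y**3 - 24*y**2 - 191/5*y + 204/5 → -24*x*y + 64/5*x + 10*y**3 - 24*y**2 - 191/5*y + 204/5
  leading term x*y: no divisor's leading term divides it; move -24*x*y to the remainder.
  leading term x: no divisor's leading term divides it; move 64/5*x to the remainder.
  leading term y**3: subtract (-1/7*y)·k_3 from 10*y**3 - 24*y**2 - 191/5*y + 204/5 → -16*y**2 - 181/5*y + 204/5
  leading term y**2: subtract (8/35)·k_3 from -16*y**2 - 181/5*y + 204/5 → -49*y + 188/5
  leading term y: no divisor's leading term divides it; move -49*y to the remainder.
  leading term 1: no divisor's leading term divides it; move 188/5 to the remainder.
  remainder 1/5*x**2 - 24*x*y + 64/5*x - 49*y + 188/5 ≠ 0; add k_4 = 1/5*x**2 - 24*x*y + 64/5*x - 49*y + 188/5 to the basis.

The other S-polynomials (S(h_2,k_3), S(h_1,k_4), S(h_2,k_4), S(k_3,k_4)) all reduce to 0 modulo the current basis, so we have a Gröbner basis.
Inter-reduce: drop elements whose leading term is divisible by another's, tail-reduce, and make monic.
Reduced Gröbner basis: {x**2 - 120*x*y + 64*x - 245*y + 188, y**2 - 4/5*y - 1/5}.

The two bases agree; hence the ideals are identical.
The same test decides containment: I ⊆ J iff every generator of I reduces to 0 modulo a Gröbner basis of J.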